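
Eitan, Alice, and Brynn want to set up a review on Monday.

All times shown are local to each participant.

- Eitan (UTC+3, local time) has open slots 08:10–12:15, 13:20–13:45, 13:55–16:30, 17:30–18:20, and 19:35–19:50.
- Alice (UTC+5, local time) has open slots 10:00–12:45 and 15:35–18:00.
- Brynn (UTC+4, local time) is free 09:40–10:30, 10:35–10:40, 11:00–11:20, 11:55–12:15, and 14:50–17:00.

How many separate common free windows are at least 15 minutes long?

Eitan → UTC: 05:10–09:15, 10:20–10:45, 10:55–13:30, 14:30–15:20, 16:35–16:50.
Alice → UTC: 05:00–07:45, 10:35–13:00.
Brynn → UTC: 05:40–06:30, 06:35–06:40, 07:00–07:20, 07:55–08:15, 10:50–13:00.
Eitan ∩ Alice: 05:10–07:45, 10:35–10:45, 10:55–13:00.
Eitan ∩ Alice ∩ Brynn: 05:40–06:30, 06:35–06:40, 07:00–07:20, 10:55–13:00.
Windows ≥ 15 min: 05:40–06:30, 07:00–07:20, 10:55–13:00.
That's 3 windows.

3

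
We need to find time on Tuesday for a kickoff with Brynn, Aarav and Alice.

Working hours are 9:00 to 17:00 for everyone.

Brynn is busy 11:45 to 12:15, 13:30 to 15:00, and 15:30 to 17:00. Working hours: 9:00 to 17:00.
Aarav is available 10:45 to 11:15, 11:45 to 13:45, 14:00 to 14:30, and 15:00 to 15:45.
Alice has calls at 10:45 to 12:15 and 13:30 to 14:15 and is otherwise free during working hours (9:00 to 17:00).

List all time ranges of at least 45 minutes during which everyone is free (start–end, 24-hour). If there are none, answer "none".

Brynn free within 09:00–17:00: 09:00–11:45, 12:15–13:30, 15:00–15:30.
Alice free within 09:00–17:00: 09:00–10:45, 12:15–13:30, 14:15–17:00.
Brynn ∩ Aarav: 10:45–11:15, 12:15–13:30, 15:00–15:30.
Brynn ∩ Aarav ∩ Alice: 12:15–13:30, 15:00–15:30.
Windows ≥ 45 min: 12:15–13:30.

12:15–13:30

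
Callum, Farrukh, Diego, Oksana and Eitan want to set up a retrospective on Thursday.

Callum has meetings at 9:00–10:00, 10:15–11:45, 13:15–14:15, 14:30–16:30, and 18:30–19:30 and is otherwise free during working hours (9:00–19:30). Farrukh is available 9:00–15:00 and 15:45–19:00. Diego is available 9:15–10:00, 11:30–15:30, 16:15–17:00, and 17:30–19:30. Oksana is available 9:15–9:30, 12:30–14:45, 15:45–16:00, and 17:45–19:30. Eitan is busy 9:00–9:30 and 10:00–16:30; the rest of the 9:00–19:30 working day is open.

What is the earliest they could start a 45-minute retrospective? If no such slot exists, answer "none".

17:45

Callum free within 09:00–19:30: 10:00–10:15, 11:45–13:15, 14:15–14:30, 16:30–18:30.
Eitan free within 09:00–19:30: 09:30–10:00, 16:30–19:30.
Callum ∩ Farrukh: 10:00–10:15, 11:45–13:15, 14:15–14:30, 16:30–18:30.
Callum ∩ Farrukh ∩ Diego: 11:45–13:15, 14:15–14:30, 16:30–17:00, 17:30–18:30.
Callum ∩ Farrukh ∩ Diego ∩ Oksana: 12:30–13:15, 14:15–14:30, 17:45–18:30.
Callum ∩ Farrukh ∩ Diego ∩ Oksana ∩ Eitan: 17:45–18:30.
Windows ≥ 45 min: 17:45–18:30.
Earliest such window starts at 17:45.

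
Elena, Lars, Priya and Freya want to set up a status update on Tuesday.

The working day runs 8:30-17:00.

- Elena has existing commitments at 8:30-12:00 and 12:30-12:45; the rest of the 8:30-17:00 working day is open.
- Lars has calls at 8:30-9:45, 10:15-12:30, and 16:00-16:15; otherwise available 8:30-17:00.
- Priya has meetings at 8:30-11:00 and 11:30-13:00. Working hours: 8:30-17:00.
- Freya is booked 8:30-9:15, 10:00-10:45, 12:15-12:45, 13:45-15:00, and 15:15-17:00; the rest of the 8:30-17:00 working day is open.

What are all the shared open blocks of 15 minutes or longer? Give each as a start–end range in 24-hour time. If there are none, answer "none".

Elena free within 08:30–17:00: 12:00–12:30, 12:45–17:00.
Lars free within 08:30–17:00: 09:45–10:15, 12:30–16:00, 16:15–17:00.
Priya free within 08:30–17:00: 11:00–11:30, 13:00–17:00.
Freya free within 08:30–17:00: 09:15–10:00, 10:45–12:15, 12:45–13:45, 15:00–15:15.
Elena ∩ Lars: 12:45–16:00, 16:15–17:00.
Elena ∩ Lars ∩ Priya: 13:00–16:00, 16:15–17:00.
Elena ∩ Lars ∩ Priya ∩ Freya: 13:00–13:45, 15:00–15:15.
Windows ≥ 15 min: 13:00–13:45, 15:00–15:15.

13:00–13:45, 15:00–15:15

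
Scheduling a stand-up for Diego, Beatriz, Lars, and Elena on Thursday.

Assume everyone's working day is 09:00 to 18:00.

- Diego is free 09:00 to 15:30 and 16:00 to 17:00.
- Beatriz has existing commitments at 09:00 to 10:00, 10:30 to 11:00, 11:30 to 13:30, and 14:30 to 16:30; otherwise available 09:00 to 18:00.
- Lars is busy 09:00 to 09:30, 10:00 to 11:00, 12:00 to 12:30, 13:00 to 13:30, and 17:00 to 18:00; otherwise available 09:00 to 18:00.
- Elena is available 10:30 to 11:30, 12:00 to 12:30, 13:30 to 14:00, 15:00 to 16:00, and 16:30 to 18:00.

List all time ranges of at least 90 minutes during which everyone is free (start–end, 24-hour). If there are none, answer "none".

Beatriz free within 09:00–18:00: 10:00–10:30, 11:00–11:30, 13:30–14:30, 16:30–18:00.
Lars free within 09:00–18:00: 09:30–10:00, 11:00–12:00, 12:30–13:00, 13:30–17:00.
Diego ∩ Beatriz: 10:00–10:30, 11:00–11:30, 13:30–14:30, 16:30–17:00.
Diego ∩ Beatriz ∩ Lars: 11:00–11:30, 13:30–14:30, 16:30–17:00.
Diego ∩ Beatriz ∩ Lars ∩ Elena: 11:00–11:30, 13:30–14:00, 16:30–17:00.
Windows ≥ 90 min: (none).

none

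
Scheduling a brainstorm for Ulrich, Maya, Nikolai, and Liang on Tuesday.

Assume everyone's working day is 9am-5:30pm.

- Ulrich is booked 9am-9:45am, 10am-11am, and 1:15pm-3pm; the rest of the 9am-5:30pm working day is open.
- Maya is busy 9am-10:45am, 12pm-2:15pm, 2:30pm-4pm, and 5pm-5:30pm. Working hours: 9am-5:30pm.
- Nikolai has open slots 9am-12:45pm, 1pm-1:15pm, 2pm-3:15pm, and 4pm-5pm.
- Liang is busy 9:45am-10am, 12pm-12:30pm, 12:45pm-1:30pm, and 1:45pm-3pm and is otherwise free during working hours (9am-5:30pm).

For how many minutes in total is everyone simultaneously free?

120 minutes

Ulrich free within 09:00–17:30: 09:45–10:00, 11:00–13:15, 15:00–17:30.
Maya free within 09:00–17:30: 10:45–12:00, 14:15–14:30, 16:00–17:00.
Liang free within 09:00–17:30: 09:00–09:45, 10:00–12:00, 12:30–12:45, 13:30–13:45, 15:00–17:30.
Ulrich ∩ Maya: 11:00–12:00, 16:00–17:00.
Ulrich ∩ Maya ∩ Nikolai: 11:00–12:00, 16:00–17:00.
Ulrich ∩ Maya ∩ Nikolai ∩ Liang: 11:00–12:00, 16:00–17:00.
Total common minutes: 60 + 60 = 120.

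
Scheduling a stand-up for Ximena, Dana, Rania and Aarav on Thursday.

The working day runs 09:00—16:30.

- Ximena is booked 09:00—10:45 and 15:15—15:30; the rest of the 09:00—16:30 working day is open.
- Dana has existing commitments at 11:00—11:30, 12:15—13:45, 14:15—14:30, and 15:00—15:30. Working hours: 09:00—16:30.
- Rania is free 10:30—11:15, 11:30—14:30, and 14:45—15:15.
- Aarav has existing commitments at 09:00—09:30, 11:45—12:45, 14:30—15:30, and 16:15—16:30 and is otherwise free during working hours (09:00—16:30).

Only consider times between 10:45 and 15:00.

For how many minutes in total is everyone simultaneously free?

60 minutes

Ximena free within 09:00–16:30: 10:45–15:15, 15:30–16:30.
Dana free within 09:00–16:30: 09:00–11:00, 11:30–12:15, 13:45–14:15, 14:30–15:00, 15:30–16:30.
Aarav free within 09:00–16:30: 09:30–11:45, 12:45–14:30, 15:30–16:15.
Ximena ∩ Dana: 10:45–11:00, 11:30–12:15, 13:45–14:15, 14:30–15:00, 15:30–16:30.
Ximena ∩ Dana ∩ Rania: 10:45–11:00, 11:30–12:15, 13:45–14:15, 14:45–15:00.
Ximena ∩ Dana ∩ Rania ∩ Aarav: 10:45–11:00, 11:30–11:45, 13:45–14:15.
Restricted to 10:45–15:00: 10:45–11:00, 11:30–11:45, 13:45–14:15.
Total common minutes: 15 + 15 + 30 = 60.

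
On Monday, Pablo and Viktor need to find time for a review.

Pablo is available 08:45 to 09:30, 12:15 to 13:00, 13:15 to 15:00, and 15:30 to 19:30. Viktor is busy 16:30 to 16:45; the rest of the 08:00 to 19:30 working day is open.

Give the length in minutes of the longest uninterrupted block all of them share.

165 minutes

Viktor free within 08:00–19:30: 08:00–16:30, 16:45–19:30.
Pablo ∩ Viktor: 08:45–09:30, 12:15–13:00, 13:15–15:00, 15:30–16:30, 16:45–19:30.
Common window lengths: 45, 45, 105, 60, 165 min; longest is 165.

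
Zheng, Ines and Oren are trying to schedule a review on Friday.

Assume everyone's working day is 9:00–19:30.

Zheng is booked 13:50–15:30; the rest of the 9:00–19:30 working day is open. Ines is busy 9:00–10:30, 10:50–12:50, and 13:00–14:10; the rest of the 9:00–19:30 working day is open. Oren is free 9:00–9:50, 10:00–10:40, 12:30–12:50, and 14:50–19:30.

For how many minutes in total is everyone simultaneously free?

Zheng free within 09:00–19:30: 09:00–13:50, 15:30–19:30.
Ines free within 09:00–19:30: 10:30–10:50, 12:50–13:00, 14:10–19:30.
Zheng ∩ Ines: 10:30–10:50, 12:50–13:00, 15:30–19:30.
Zheng ∩ Ines ∩ Oren: 10:30–10:40, 15:30–19:30.
Total common minutes: 10 + 240 = 250.

250 minutes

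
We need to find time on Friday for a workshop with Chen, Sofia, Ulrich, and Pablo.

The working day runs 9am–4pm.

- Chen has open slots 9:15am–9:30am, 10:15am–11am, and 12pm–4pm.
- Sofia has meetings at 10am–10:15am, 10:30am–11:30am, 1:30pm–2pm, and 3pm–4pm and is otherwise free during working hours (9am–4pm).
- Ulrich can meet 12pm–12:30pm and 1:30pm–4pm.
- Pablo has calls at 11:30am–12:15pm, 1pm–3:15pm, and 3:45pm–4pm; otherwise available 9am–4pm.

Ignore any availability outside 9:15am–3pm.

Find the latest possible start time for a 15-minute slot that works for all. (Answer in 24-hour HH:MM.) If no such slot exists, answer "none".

12:15

Sofia free within 09:00–16:00: 09:00–10:00, 10:15–10:30, 11:30–13:30, 14:00–15:00.
Pablo free within 09:00–16:00: 09:00–11:30, 12:15–13:00, 15:15–15:45.
Chen ∩ Sofia: 09:15–09:30, 10:15–10:30, 12:00–13:30, 14:00–15:00.
Chen ∩ Sofia ∩ Ulrich: 12:00–12:30, 14:00–15:00.
Chen ∩ Sofia ∩ Ulrich ∩ Pablo: 12:15–12:30.
Restricted to 09:15–15:00: 12:15–12:30.
Windows ≥ 15 min: 12:15–12:30.
Latest start in the last window 12:15–12:30 is 12:30 − 15 min = 12:15.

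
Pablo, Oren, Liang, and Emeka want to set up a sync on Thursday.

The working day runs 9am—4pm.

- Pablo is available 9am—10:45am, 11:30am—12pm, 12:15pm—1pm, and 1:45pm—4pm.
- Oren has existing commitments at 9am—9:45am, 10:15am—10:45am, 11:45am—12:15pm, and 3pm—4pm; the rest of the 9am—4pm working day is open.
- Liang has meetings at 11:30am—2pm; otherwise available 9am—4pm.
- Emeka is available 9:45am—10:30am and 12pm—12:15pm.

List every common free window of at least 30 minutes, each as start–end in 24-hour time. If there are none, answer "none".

09:45–10:15

Oren free within 09:00–16:00: 09:45–10:15, 10:45–11:45, 12:15–15:00.
Liang free within 09:00–16:00: 09:00–11:30, 14:00–16:00.
Pablo ∩ Oren: 09:45–10:15, 11:30–11:45, 12:15–13:00, 13:45–15:00.
Pablo ∩ Oren ∩ Liang: 09:45–10:15, 14:00–15:00.
Pablo ∩ Oren ∩ Liang ∩ Emeka: 09:45–10:15.
Windows ≥ 30 min: 09:45–10:15.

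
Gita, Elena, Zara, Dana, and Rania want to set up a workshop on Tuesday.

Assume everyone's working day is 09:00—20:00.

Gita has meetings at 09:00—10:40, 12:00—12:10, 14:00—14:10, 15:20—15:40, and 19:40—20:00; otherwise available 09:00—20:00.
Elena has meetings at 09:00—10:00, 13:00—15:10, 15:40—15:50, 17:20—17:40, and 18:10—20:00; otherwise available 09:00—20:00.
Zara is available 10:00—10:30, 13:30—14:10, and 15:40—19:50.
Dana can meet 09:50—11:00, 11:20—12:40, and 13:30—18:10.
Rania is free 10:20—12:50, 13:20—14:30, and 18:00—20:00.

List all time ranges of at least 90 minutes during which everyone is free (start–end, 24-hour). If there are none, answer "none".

none

Gita free within 09:00–20:00: 10:40–12:00, 12:10–14:00, 14:10–15:20, 15:40–19:40.
Elena free within 09:00–20:00: 10:00–13:00, 15:10–15:40, 15:50–17:20, 17:40–18:10.
Gita ∩ Elena: 10:40–12:00, 12:10–13:00, 15:10–15:20, 15:50–17:20, 17:40–18:10.
Gita ∩ Elena ∩ Zara: 15:50–17:20, 17:40–18:10.
Gita ∩ Elena ∩ Zara ∩ Dana: 15:50–17:20, 17:40–18:10.
Gita ∩ Elena ∩ Zara ∩ Dana ∩ Rania: 18:00–18:10.
Windows ≥ 90 min: (none).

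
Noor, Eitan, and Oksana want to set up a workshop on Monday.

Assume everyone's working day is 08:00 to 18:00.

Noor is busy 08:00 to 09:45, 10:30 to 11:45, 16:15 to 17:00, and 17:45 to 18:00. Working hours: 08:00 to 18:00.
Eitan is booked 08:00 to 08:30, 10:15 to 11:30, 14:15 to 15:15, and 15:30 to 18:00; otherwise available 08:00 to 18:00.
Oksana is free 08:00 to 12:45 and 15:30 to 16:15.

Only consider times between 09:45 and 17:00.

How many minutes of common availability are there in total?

Noor free within 08:00–18:00: 09:45–10:30, 11:45–16:15, 17:00–17:45.
Eitan free within 08:00–18:00: 08:30–10:15, 11:30–14:15, 15:15–15:30.
Noor ∩ Eitan: 09:45–10:15, 11:45–14:15, 15:15–15:30.
Noor ∩ Eitan ∩ Oksana: 09:45–10:15, 11:45–12:45.
Restricted to 09:45–17:00: 09:45–10:15, 11:45–12:45.
Total common minutes: 30 + 60 = 90.

90 minutes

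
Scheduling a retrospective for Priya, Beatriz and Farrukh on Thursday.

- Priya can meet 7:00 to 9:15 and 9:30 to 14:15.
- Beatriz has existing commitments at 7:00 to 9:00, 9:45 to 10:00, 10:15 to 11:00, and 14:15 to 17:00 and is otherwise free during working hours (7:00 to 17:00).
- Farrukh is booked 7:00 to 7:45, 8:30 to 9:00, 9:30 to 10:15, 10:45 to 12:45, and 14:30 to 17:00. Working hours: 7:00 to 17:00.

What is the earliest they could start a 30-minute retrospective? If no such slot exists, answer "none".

12:45

Beatriz free within 07:00–17:00: 09:00–09:45, 10:00–10:15, 11:00–14:15.
Farrukh free within 07:00–17:00: 07:45–08:30, 09:00–09:30, 10:15–10:45, 12:45–14:30.
Priya ∩ Beatriz: 09:00–09:15, 09:30–09:45, 10:00–10:15, 11:00–14:15.
Priya ∩ Beatriz ∩ Farrukh: 09:00–09:15, 12:45–14:15.
Windows ≥ 30 min: 12:45–14:15.
Earliest such window starts at 12:45.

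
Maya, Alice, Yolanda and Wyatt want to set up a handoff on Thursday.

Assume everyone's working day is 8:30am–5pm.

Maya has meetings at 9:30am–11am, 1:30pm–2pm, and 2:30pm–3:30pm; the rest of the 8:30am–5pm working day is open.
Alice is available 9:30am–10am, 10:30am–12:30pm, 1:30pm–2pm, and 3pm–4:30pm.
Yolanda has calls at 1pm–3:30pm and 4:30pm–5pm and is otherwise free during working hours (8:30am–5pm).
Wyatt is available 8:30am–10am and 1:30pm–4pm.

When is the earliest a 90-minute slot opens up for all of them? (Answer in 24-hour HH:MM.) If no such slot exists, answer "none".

none

Maya free within 08:30–17:00: 08:30–09:30, 11:00–13:30, 14:00–14:30, 15:30–17:00.
Yolanda free within 08:30–17:00: 08:30–13:00, 15:30–16:30.
Maya ∩ Alice: 11:00–12:30, 15:30–16:30.
Maya ∩ Alice ∩ Yolanda: 11:00–12:30, 15:30–16:30.
Maya ∩ Alice ∩ Yolanda ∩ Wyatt: 15:30–16:00.
Windows ≥ 90 min: (none).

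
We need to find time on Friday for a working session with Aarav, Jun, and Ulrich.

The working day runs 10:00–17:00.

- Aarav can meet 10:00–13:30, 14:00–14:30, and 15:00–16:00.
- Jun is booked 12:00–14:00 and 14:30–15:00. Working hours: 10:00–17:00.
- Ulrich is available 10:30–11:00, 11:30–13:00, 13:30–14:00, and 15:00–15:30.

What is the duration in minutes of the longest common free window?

Jun free within 10:00–17:00: 10:00–12:00, 14:00–14:30, 15:00–17:00.
Aarav ∩ Jun: 10:00–12:00, 14:00–14:30, 15:00–16:00.
Aarav ∩ Jun ∩ Ulrich: 10:30–11:00, 11:30–12:00, 15:00–15:30.
Common window lengths: 30, 30, 30 min; longest is 30.

30 minutes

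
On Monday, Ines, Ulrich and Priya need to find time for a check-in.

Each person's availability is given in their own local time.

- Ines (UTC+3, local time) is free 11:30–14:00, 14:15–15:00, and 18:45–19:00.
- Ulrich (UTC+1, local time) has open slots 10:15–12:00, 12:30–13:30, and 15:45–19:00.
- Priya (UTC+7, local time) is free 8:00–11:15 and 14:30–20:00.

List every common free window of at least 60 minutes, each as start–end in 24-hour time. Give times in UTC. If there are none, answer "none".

09:15–11:00

Ines → UTC: 08:30–11:00, 11:15–12:00, 15:45–16:00.
Ulrich → UTC: 09:15–11:00, 11:30–12:30, 14:45–18:00.
Priya → UTC: 01:00–04:15, 07:30–13:00.
Ines ∩ Ulrich: 09:15–11:00, 11:30–12:00, 15:45–16:00.
Ines ∩ Ulrich ∩ Priya: 09:15–11:00, 11:30–12:00.
Windows ≥ 60 min: 09:15–11:00.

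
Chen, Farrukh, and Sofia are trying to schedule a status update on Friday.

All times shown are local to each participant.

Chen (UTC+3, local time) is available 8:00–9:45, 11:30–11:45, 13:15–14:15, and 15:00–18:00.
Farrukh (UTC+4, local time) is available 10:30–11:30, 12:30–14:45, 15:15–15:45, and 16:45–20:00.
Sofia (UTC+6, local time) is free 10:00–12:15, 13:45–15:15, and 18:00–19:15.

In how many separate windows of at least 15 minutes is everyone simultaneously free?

Chen → UTC: 05:00–06:45, 08:30–08:45, 10:15–11:15, 12:00–15:00.
Farrukh → UTC: 06:30–07:30, 08:30–10:45, 11:15–11:45, 12:45–16:00.
Sofia → UTC: 04:00–06:15, 07:45–09:15, 12:00–13:15.
Chen ∩ Farrukh: 06:30–06:45, 08:30–08:45, 10:15–10:45, 12:45–15:00.
Chen ∩ Farrukh ∩ Sofia: 08:30–08:45, 12:45–13:15.
Windows ≥ 15 min: 08:30–08:45, 12:45–13:15.
That's 2 windows.

2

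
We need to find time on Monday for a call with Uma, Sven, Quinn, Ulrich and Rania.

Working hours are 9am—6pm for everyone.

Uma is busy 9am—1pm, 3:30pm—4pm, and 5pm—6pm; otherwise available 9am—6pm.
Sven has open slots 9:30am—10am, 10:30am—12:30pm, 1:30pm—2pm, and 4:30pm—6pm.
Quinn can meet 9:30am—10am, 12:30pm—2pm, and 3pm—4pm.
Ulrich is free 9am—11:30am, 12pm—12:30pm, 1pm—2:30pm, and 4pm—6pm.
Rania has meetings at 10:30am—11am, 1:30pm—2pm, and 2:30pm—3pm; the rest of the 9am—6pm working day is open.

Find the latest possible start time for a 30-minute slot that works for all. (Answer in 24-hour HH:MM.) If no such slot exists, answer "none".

none

Uma free within 09:00–18:00: 13:00–15:30, 16:00–17:00.
Rania free within 09:00–18:00: 09:00–10:30, 11:00–13:30, 14:00–14:30, 15:00–18:00.
Uma ∩ Sven: 13:30–14:00, 16:30–17:00.
Uma ∩ Sven ∩ Quinn: 13:30–14:00.
Uma ∩ Sven ∩ Quinn ∩ Ulrich: 13:30–14:00.
Uma ∩ Sven ∩ Quinn ∩ Ulrich ∩ Rania: (none).
Windows ≥ 30 min: (none).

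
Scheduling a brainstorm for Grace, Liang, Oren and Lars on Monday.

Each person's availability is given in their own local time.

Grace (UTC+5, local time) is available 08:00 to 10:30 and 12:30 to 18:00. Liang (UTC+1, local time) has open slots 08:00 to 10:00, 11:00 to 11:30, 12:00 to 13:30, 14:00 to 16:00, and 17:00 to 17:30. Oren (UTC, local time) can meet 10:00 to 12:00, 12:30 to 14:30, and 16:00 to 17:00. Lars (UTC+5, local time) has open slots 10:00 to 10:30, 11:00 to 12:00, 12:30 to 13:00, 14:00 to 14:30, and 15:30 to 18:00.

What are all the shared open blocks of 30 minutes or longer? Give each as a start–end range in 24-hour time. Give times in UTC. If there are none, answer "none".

Grace → UTC: 03:00–05:30, 07:30–13:00.
Liang → UTC: 07:00–09:00, 10:00–10:30, 11:00–12:30, 13:00–15:00, 16:00–16:30.
Oren → UTC: 10:00–12:00, 12:30–14:30, 16:00–17:00.
Lars → UTC: 05:00–05:30, 06:00–07:00, 07:30–08:00, 09:00–09:30, 10:30–13:00.
Grace ∩ Liang: 07:30–09:00, 10:00–10:30, 11:00–12:30.
Grace ∩ Liang ∩ Oren: 10:00–10:30, 11:00–12:00.
Grace ∩ Liang ∩ Oren ∩ Lars: 11:00–12:00.
Windows ≥ 30 min: 11:00–12:00.

11:00–12:00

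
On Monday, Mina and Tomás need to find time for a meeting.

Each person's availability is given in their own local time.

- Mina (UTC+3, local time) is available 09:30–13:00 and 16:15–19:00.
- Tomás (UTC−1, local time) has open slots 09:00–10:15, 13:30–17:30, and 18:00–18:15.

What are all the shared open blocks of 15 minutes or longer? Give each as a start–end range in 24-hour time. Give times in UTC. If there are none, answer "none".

Mina → UTC: 06:30–10:00, 13:15–16:00.
Tomás → UTC: 10:00–11:15, 14:30–18:30, 19:00–19:15.
Mina ∩ Tomás: 14:30–16:00.
Windows ≥ 15 min: 14:30–16:00.

14:30–16:00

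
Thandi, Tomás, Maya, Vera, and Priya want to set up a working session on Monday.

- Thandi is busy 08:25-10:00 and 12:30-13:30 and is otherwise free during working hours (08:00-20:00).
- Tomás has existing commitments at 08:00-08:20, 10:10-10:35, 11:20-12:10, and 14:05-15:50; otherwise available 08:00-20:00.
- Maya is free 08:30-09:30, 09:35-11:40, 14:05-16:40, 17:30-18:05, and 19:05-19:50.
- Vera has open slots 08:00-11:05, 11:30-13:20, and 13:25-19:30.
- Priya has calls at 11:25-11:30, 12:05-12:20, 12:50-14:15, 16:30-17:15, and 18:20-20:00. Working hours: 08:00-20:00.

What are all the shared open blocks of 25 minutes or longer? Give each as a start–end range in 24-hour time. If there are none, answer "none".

Thandi free within 08:00–20:00: 08:00–08:25, 10:00–12:30, 13:30–20:00.
Tomás free within 08:00–20:00: 08:20–10:10, 10:35–11:20, 12:10–14:05, 15:50–20:00.
Priya free within 08:00–20:00: 08:00–11:25, 11:30–12:05, 12:20–12:50, 14:15–16:30, 17:15–18:20.
Thandi ∩ Tomás: 08:20–08:25, 10:00–10:10, 10:35–11:20, 12:10–12:30, 13:30–14:05, 15:50–20:00.
Thandi ∩ Tomás ∩ Maya: 10:00–10:10, 10:35–11:20, 15:50–16:40, 17:30–18:05, 19:05–19:50.
Thandi ∩ Tomás ∩ Maya ∩ Vera: 10:00–10:10, 10:35–11:05, 15:50–16:40, 17:30–18:05, 19:05–19:30.
Thandi ∩ Tomás ∩ Maya ∩ Vera ∩ Priya: 10:00–10:10, 10:35–11:05, 15:50–16:30, 17:30–18:05.
Windows ≥ 25 min: 10:35–11:05, 15:50–16:30, 17:30–18:05.

10:35–11:05, 15:50–16:30, 17:30–18:05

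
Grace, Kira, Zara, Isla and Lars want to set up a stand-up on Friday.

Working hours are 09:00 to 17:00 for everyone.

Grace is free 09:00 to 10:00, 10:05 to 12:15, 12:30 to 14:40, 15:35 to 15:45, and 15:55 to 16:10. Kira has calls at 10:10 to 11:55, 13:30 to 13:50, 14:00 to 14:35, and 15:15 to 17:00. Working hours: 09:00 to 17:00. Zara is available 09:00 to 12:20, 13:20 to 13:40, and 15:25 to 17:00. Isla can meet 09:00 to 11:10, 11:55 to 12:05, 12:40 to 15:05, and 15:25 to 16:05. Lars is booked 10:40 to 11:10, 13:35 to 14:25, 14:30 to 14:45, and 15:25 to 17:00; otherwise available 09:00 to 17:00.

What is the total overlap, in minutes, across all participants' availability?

Kira free within 09:00–17:00: 09:00–10:10, 11:55–13:30, 13:50–14:00, 14:35–15:15.
Lars free within 09:00–17:00: 09:00–10:40, 11:10–13:35, 14:25–14:30, 14:45–15:25.
Grace ∩ Kira: 09:00–10:00, 10:05–10:10, 11:55–12:15, 12:30–13:30, 13:50–14:00, 14:35–14:40.
Grace ∩ Kira ∩ Zara: 09:00–10:00, 10:05–10:10, 11:55–12:15, 13:20–13:30.
Grace ∩ Kira ∩ Zara ∩ Isla: 09:00–10:00, 10:05–10:10, 11:55–12:05, 13:20–13:30.
Grace ∩ Kira ∩ Zara ∩ Isla ∩ Lars: 09:00–10:00, 10:05–10:10, 11:55–12:05, 13:20–13:30.
Total common minutes: 60 + 5 + 10 + 10 = 85.

85 minutes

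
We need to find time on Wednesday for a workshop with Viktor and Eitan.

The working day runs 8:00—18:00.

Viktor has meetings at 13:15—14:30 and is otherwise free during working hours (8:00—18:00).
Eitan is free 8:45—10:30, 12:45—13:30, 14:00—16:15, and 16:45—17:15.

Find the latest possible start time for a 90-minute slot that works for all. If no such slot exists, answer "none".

Viktor free within 08:00–18:00: 08:00–13:15, 14:30–18:00.
Viktor ∩ Eitan: 08:45–10:30, 12:45–13:15, 14:30–16:15, 16:45–17:15.
Windows ≥ 90 min: 08:45–10:30, 14:30–16:15.
Latest start in the last window 14:30–16:15 is 16:15 − 90 min = 14:45.

14:45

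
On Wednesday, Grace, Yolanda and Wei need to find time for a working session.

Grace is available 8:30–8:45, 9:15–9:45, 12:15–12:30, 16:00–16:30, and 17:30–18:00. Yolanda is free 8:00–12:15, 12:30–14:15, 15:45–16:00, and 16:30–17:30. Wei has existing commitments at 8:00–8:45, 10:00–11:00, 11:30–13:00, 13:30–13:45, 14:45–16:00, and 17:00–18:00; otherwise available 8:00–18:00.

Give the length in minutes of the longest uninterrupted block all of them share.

Wei free within 08:00–18:00: 08:45–10:00, 11:00–11:30, 13:00–13:30, 13:45–14:45, 16:00–17:00.
Grace ∩ Yolanda: 08:30–08:45, 09:15–09:45.
Grace ∩ Yolanda ∩ Wei: 09:15–09:45.
Single common window of 30 minutes.

30 minutes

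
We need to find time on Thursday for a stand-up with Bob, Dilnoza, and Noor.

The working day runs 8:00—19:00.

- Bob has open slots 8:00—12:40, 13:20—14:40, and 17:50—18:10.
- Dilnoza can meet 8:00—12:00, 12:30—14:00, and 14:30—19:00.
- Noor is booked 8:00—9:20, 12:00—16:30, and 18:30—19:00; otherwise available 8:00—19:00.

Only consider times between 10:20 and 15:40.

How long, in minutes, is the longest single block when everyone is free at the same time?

100 minutes

Noor free within 08:00–19:00: 09:20–12:00, 16:30–18:30.
Bob ∩ Dilnoza: 08:00–12:00, 12:30–12:40, 13:20–14:00, 14:30–14:40, 17:50–18:10.
Bob ∩ Dilnoza ∩ Noor: 09:20–12:00, 17:50–18:10.
Restricted to 10:20–15:40: 10:20–12:00.
Single common window of 100 minutes.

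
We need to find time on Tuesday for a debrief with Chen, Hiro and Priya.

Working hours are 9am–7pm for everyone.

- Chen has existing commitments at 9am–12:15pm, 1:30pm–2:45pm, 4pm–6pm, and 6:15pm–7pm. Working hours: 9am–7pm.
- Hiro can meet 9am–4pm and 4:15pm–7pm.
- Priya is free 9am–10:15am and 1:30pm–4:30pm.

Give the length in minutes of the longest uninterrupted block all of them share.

Chen free within 09:00–19:00: 12:15–13:30, 14:45–16:00, 18:00–18:15.
Chen ∩ Hiro: 12:15–13:30, 14:45–16:00, 18:00–18:15.
Chen ∩ Hiro ∩ Priya: 14:45–16:00.
Single common window of 75 minutes.

75 minutes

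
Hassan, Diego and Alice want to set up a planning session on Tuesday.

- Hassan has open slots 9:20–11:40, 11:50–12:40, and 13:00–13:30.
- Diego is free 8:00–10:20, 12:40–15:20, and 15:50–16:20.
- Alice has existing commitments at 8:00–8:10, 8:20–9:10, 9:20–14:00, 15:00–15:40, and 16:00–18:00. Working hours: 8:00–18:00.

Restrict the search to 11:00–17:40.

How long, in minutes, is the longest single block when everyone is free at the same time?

Alice free within 08:00–18:00: 08:10–08:20, 09:10–09:20, 14:00–15:00, 15:40–16:00.
Hassan ∩ Diego: 09:20–10:20, 13:00–13:30.
Hassan ∩ Diego ∩ Alice: (none).
Restricted to 11:00–17:40: (none).
No common window.

0 minutes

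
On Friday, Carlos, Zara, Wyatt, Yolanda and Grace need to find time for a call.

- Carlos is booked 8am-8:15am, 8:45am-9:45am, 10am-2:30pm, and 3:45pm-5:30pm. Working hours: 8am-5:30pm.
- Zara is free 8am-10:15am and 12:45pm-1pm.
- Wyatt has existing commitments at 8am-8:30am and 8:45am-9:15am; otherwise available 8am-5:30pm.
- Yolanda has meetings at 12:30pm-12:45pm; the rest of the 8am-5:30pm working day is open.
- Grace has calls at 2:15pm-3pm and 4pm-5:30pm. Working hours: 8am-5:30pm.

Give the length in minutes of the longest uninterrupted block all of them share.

Carlos free within 08:00–17:30: 08:15–08:45, 09:45–10:00, 14:30–15:45.
Wyatt free within 08:00–17:30: 08:30–08:45, 09:15–17:30.
Yolanda free within 08:00–17:30: 08:00–12:30, 12:45–17:30.
Grace free within 08:00–17:30: 08:00–14:15, 15:00–16:00.
Carlos ∩ Zara: 08:15–08:45, 09:45–10:00.
Carlos ∩ Zara ∩ Wyatt: 08:30–08:45, 09:45–10:00.
Carlos ∩ Zara ∩ Wyatt ∩ Yolanda: 08:30–08:45, 09:45–10:00.
Carlos ∩ Zara ∩ Wyatt ∩ Yolanda ∩ Grace: 08:30–08:45, 09:45–10:00.
Common window lengths: 15, 15 min; longest is 15.

15 minutes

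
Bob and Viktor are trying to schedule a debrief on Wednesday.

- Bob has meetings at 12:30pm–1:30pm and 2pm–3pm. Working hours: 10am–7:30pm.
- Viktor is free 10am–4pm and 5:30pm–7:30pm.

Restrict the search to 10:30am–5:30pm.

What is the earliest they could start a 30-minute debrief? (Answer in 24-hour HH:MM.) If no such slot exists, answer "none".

Bob free within 10:00–19:30: 10:00–12:30, 13:30–14:00, 15:00–19:30.
Bob ∩ Viktor: 10:00–12:30, 13:30–14:00, 15:00–16:00, 17:30–19:30.
Restricted to 10:30–17:30: 10:30–12:30, 13:30–14:00, 15:00–16:00.
Windows ≥ 30 min: 10:30–12:30, 13:30–14:00, 15:00–16:00.
Earliest such window starts at 10:30.

10:30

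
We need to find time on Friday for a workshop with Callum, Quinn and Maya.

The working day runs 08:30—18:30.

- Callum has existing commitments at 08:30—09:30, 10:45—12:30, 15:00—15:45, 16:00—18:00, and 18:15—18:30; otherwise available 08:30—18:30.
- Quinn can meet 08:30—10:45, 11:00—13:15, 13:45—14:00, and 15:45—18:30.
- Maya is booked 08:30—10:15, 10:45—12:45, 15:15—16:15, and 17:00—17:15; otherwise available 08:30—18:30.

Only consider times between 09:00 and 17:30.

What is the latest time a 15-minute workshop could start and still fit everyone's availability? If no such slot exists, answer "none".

Callum free within 08:30–18:30: 09:30–10:45, 12:30–15:00, 15:45–16:00, 18:00–18:15.
Maya free within 08:30–18:30: 10:15–10:45, 12:45–15:15, 16:15–17:00, 17:15–18:30.
Callum ∩ Quinn: 09:30–10:45, 12:30–13:15, 13:45–14:00, 15:45–16:00, 18:00–18:15.
Callum ∩ Quinn ∩ Maya: 10:15–10:45, 12:45–13:15, 13:45–14:00, 18:00–18:15.
Restricted to 09:00–17:30: 10:15–10:45, 12:45–13:15, 13:45–14:00.
Windows ≥ 15 min: 10:15–10:45, 12:45–13:15, 13:45–14:00.
Latest start in the last window 13:45–14:00 is 14:00 − 15 min = 13:45.

13:45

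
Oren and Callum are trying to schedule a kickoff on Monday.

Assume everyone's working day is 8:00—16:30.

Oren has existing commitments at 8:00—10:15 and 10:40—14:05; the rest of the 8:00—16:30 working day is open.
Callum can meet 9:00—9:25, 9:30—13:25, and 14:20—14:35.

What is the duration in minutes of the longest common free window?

Oren free within 08:00–16:30: 10:15–10:40, 14:05–16:30.
Oren ∩ Callum: 10:15–10:40, 14:20–14:35.
Common window lengths: 25, 15 min; longest is 25.

25 minutes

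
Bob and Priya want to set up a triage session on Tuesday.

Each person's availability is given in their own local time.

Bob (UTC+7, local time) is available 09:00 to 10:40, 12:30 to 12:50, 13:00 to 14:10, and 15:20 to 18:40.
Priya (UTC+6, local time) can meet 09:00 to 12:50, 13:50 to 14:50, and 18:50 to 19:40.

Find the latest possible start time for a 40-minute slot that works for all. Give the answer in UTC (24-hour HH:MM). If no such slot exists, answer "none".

Bob → UTC: 02:00–03:40, 05:30–05:50, 06:00–07:10, 08:20–11:40.
Priya → UTC: 03:00–06:50, 07:50–08:50, 12:50–13:40.
Bob ∩ Priya: 03:00–03:40, 05:30–05:50, 06:00–06:50, 08:20–08:50.
Windows ≥ 40 min: 03:00–03:40, 06:00–06:50.
Latest start in the last window 06:00–06:50 is 06:50 − 40 min = 06:10.

06:10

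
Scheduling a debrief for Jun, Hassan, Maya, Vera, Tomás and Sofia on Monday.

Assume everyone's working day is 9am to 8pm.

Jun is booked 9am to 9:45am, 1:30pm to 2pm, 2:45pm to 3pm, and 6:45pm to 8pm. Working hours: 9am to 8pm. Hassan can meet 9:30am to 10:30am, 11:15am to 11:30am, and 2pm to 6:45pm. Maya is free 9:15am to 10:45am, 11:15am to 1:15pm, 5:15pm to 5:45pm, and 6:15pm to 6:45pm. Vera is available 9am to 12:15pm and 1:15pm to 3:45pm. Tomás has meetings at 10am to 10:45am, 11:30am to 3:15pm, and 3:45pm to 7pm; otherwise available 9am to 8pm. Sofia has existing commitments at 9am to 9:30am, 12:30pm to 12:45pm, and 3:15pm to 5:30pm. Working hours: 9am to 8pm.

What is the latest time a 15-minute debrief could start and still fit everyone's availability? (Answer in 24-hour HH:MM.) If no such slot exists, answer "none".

Jun free within 09:00–20:00: 09:45–13:30, 14:00–14:45, 15:00–18:45.
Tomás free within 09:00–20:00: 09:00–10:00, 10:45–11:30, 15:15–15:45, 19:00–20:00.
Sofia free within 09:00–20:00: 09:30–12:30, 12:45–15:15, 17:30–20:00.
Jun ∩ Hassan: 09:45–10:30, 11:15–11:30, 14:00–14:45, 15:00–18:45.
Jun ∩ Hassan ∩ Maya: 09:45–10:30, 11:15–11:30, 17:15–17:45, 18:15–18:45.
Jun ∩ Hassan ∩ Maya ∩ Vera: 09:45–10:30, 11:15–11:30.
Jun ∩ Hassan ∩ Maya ∩ Vera ∩ Tomás: 09:45–10:00, 11:15–11:30.
Jun ∩ Hassan ∩ Maya ∩ Vera ∩ Tomás ∩ Sofia: 09:45–10:00, 11:15–11:30.
Windows ≥ 15 min: 09:45–10:00, 11:15–11:30.
Latest start in the last window 11:15–11:30 is 11:30 − 15 min = 11:15.

11:15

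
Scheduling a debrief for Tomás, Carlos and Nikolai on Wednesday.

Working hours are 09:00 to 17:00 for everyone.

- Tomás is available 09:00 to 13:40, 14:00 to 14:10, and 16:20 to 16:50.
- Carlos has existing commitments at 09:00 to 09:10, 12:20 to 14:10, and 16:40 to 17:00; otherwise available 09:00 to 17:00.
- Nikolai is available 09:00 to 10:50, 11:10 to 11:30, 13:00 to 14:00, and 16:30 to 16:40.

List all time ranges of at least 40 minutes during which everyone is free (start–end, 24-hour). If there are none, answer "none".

09:10–10:50

Carlos free within 09:00–17:00: 09:10–12:20, 14:10–16:40.
Tomás ∩ Carlos: 09:10–12:20, 16:20–16:40.
Tomás ∩ Carlos ∩ Nikolai: 09:10–10:50, 11:10–11:30, 16:30–16:40.
Windows ≥ 40 min: 09:10–10:50.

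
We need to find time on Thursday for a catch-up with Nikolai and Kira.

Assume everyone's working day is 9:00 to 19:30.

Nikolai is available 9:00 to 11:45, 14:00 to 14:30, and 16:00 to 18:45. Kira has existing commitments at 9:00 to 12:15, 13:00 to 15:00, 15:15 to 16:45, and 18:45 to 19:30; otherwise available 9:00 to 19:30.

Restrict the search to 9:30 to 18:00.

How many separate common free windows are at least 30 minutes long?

Kira free within 09:00–19:30: 12:15–13:00, 15:00–15:15, 16:45–18:45.
Nikolai ∩ Kira: 16:45–18:45.
Restricted to 09:30–18:00: 16:45–18:00.
Windows ≥ 30 min: 16:45–18:00.
That's 1 window.

1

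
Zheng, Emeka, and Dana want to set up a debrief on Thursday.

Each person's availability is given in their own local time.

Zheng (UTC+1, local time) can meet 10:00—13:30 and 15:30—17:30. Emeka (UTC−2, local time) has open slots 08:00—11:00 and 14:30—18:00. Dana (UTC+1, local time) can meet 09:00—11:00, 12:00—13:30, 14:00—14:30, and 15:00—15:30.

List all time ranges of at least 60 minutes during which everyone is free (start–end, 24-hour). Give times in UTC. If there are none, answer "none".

11:00–12:30

Zheng → UTC: 09:00–12:30, 14:30–16:30.
Emeka → UTC: 10:00–13:00, 16:30–20:00.
Dana → UTC: 08:00–10:00, 11:00–12:30, 13:00–13:30, 14:00–14:30.
Zheng ∩ Emeka: 10:00–12:30.
Zheng ∩ Emeka ∩ Dana: 11:00–12:30.
Windows ≥ 60 min: 11:00–12:30.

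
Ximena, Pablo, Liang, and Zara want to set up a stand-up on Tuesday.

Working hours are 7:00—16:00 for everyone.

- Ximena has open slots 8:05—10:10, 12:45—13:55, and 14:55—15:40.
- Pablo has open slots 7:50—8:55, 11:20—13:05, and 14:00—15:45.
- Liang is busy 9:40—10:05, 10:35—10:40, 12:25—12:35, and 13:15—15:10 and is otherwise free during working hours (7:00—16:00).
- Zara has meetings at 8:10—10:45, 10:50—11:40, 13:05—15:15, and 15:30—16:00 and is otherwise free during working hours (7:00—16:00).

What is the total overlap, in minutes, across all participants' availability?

Liang free within 07:00–16:00: 07:00–09:40, 10:05–10:35, 10:40–12:25, 12:35–13:15, 15:10–16:00.
Zara free within 07:00–16:00: 07:00–08:10, 10:45–10:50, 11:40–13:05, 15:15–15:30.
Ximena ∩ Pablo: 08:05–08:55, 12:45–13:05, 14:55–15:40.
Ximena ∩ Pablo ∩ Liang: 08:05–08:55, 12:45–13:05, 15:10–15:40.
Ximena ∩ Pablo ∩ Liang ∩ Zara: 08:05–08:10, 12:45–13:05, 15:15–15:30.
Total common minutes: 5 + 20 + 15 = 40.

40 minutes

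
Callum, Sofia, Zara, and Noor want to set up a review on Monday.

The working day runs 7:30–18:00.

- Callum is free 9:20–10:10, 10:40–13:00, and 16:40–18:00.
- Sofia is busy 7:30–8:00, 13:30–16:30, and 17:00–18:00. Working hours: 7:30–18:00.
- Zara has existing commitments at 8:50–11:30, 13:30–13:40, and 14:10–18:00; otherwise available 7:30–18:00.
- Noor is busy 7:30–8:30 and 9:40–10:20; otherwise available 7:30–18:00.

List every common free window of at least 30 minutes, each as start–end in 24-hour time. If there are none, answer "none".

11:30–13:00

Sofia free within 07:30–18:00: 08:00–13:30, 16:30–17:00.
Zara free within 07:30–18:00: 07:30–08:50, 11:30–13:30, 13:40–14:10.
Noor free within 07:30–18:00: 08:30–09:40, 10:20–18:00.
Callum ∩ Sofia: 09:20–10:10, 10:40–13:00, 16:40–17:00.
Callum ∩ Sofia ∩ Zara: 11:30–13:00.
Callum ∩ Sofia ∩ Zara ∩ Noor: 11:30–13:00.
Windows ≥ 30 min: 11:30–13:00.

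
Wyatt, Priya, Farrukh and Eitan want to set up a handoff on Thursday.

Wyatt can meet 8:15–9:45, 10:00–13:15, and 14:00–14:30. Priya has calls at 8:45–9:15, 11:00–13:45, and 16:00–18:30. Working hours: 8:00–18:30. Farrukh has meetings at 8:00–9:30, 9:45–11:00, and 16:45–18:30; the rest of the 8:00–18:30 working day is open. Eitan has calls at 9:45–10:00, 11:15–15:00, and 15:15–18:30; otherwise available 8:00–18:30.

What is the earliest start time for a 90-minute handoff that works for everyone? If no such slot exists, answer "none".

Priya free within 08:00–18:30: 08:00–08:45, 09:15–11:00, 13:45–16:00.
Farrukh free within 08:00–18:30: 09:30–09:45, 11:00–16:45.
Eitan free within 08:00–18:30: 08:00–09:45, 10:00–11:15, 15:00–15:15.
Wyatt ∩ Priya: 08:15–08:45, 09:15–09:45, 10:00–11:00, 14:00–14:30.
Wyatt ∩ Priya ∩ Farrukh: 09:30–09:45, 14:00–14:30.
Wyatt ∩ Priya ∩ Farrukh ∩ Eitan: 09:30–09:45.
Windows ≥ 90 min: (none).

none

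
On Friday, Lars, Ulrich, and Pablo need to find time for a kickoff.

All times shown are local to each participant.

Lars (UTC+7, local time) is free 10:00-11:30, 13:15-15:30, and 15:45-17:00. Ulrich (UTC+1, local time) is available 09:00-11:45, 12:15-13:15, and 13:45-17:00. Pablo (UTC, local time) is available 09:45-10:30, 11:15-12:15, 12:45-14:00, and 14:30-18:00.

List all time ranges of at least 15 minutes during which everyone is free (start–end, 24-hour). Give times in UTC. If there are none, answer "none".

Lars → UTC: 03:00–04:30, 06:15–08:30, 08:45–10:00.
Ulrich → UTC: 08:00–10:45, 11:15–12:15, 12:45–16:00.
Pablo → UTC: 09:45–10:30, 11:15–12:15, 12:45–14:00, 14:30–18:00.
Lars ∩ Ulrich: 08:00–08:30, 08:45–10:00.
Lars ∩ Ulrich ∩ Pablo: 09:45–10:00.
Windows ≥ 15 min: 09:45–10:00.

09:45–10:00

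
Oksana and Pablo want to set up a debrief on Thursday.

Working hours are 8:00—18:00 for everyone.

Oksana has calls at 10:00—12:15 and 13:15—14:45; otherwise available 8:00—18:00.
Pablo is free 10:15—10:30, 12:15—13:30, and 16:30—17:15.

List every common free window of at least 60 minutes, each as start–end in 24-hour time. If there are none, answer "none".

Oksana free within 08:00–18:00: 08:00–10:00, 12:15–13:15, 14:45–18:00.
Oksana ∩ Pablo: 12:15–13:15, 16:30–17:15.
Windows ≥ 60 min: 12:15–13:15.

12:15–13:15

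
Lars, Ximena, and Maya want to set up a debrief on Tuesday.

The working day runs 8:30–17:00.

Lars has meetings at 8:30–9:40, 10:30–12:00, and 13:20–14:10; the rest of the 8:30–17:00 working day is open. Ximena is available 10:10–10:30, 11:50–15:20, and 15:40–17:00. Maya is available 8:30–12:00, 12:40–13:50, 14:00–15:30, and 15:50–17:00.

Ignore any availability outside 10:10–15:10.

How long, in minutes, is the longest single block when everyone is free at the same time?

Lars free within 08:30–17:00: 09:40–10:30, 12:00–13:20, 14:10–17:00.
Lars ∩ Ximena: 10:10–10:30, 12:00–13:20, 14:10–15:20, 15:40–17:00.
Lars ∩ Ximena ∩ Maya: 10:10–10:30, 12:40–13:20, 14:10–15:20, 15:50–17:00.
Restricted to 10:10–15:10: 10:10–10:30, 12:40–13:20, 14:10–15:10.
Common window lengths: 20, 40, 60 min; longest is 60.

60 minutes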